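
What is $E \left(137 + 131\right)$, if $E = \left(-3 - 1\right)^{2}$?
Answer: $4288$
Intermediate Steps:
$E = 16$ ($E = \left(-4\right)^{2} = 16$)
$E \left(137 + 131\right) = 16 \left(137 + 131\right) = 16 \cdot 268 = 4288$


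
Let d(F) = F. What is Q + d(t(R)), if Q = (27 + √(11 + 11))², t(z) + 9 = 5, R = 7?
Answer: 747 + 54*√22 ≈ 1000.3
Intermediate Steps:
t(z) = -4 (t(z) = -9 + 5 = -4)
Q = (27 + √22)² ≈ 1004.3
Q + d(t(R)) = (27 + √22)² - 4 = -4 + (27 + √22)²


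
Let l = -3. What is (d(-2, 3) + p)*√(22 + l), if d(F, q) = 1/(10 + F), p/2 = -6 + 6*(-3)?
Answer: -383*√19/8 ≈ -208.68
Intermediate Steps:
p = -48 (p = 2*(-6 + 6*(-3)) = 2*(-6 - 18) = 2*(-24) = -48)
(d(-2, 3) + p)*√(22 + l) = (1/(10 - 2) - 48)*√(22 - 3) = (1/8 - 48)*√19 = (⅛ - 48)*√19 = -383*√19/8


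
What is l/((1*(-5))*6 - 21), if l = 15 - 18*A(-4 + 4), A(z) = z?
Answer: -5/17 ≈ -0.29412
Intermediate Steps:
l = 15 (l = 15 - 18*(-4 + 4) = 15 - 18*0 = 15 + 0 = 15)
l/((1*(-5))*6 - 21) = 15/((1*(-5))*6 - 21) = 15/(-5*6 - 21) = 15/(-30 - 21) = 15/(-51) = 15*(-1/51) = -5/17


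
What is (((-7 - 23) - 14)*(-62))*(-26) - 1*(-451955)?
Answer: 381027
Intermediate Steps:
(((-7 - 23) - 14)*(-62))*(-26) - 1*(-451955) = ((-30 - 14)*(-62))*(-26) + 451955 = -44*(-62)*(-26) + 451955 = 2728*(-26) + 451955 = -70928 + 451955 = 381027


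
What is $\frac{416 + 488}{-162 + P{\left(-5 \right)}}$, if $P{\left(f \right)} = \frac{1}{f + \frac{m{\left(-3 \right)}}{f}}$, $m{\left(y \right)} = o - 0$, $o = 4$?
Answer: $- \frac{26216}{4703} \approx -5.5743$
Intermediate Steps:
$m{\left(y \right)} = 4$ ($m{\left(y \right)} = 4 - 0 = 4 + 0 = 4$)
$P{\left(f \right)} = \frac{1}{f + \frac{4}{f}}$
$\frac{416 + 488}{-162 + P{\left(-5 \right)}} = \frac{416 + 488}{-162 - \frac{5}{4 + \left(-5\right)^{2}}} = \frac{904}{-162 - \frac{5}{4 + 25}} = \frac{904}{-162 - \frac{5}{29}} = \frac{904}{- \frac{4703}{29}} = 904 \left(- \frac{29}{4703}\right) = - \frac{26216}{4703}$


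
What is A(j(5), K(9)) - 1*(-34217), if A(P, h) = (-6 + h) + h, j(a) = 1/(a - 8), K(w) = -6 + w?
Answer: 34217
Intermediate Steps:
j(a) = 1/(-8 + a)
A(P, h) = -6 + 2*h
A(j(5), K(9)) - 1*(-34217) = (-6 + 2*(-6 + 9)) - 1*(-34217) = (-6 + 2*3) + 34217 = (-6 + 6) + 34217 = 0 + 34217 = 34217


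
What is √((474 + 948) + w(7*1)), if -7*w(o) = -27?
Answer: 3*√7763/7 ≈ 37.760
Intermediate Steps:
w(o) = 27/7 (w(o) = -⅐*(-27) = 27/7)
√((474 + 948) + w(7*1)) = √((474 + 948) + 27/7) = √(1422 + 27/7) = √(9981/7) = 3*√7763/7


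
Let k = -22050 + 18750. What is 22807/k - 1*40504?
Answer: -133686007/3300 ≈ -40511.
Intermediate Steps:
k = -3300
22807/k - 1*40504 = 22807/(-3300) - 1*40504 = 22807*(-1/3300) - 40504 = -22807/3300 - 40504 = -133686007/3300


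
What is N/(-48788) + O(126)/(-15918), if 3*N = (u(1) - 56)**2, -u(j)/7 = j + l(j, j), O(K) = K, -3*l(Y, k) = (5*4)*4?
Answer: -56117767/499247604 ≈ -0.11240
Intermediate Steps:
l(Y, k) = -80/3 (l(Y, k) = -5*4*4/3 = -20*4/3 = -1/3*80 = -80/3)
u(j) = 560/3 - 7*j (u(j) = -7*(j - 80/3) = -7*(-80/3 + j) = 560/3 - 7*j)
N = 137641/27 (N = ((560/3 - 7*1) - 56)**2/3 = ((560/3 - 7) - 56)**2/3 = (539/3 - 56)**2/3 = (371/3)**2/3 = (1/3)*(137641/9) = 137641/27 ≈ 5097.8)
N/(-48788) + O(126)/(-15918) = (137641/27)/(-48788) + 126/(-15918) = (137641/27)*(-1/48788) + 126*(-1/15918) = -137641/1317276 - 3/379 = -56117767/499247604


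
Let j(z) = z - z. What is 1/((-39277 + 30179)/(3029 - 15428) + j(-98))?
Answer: 12399/9098 ≈ 1.3628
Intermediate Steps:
j(z) = 0
1/((-39277 + 30179)/(3029 - 15428) + j(-98)) = 1/((-39277 + 30179)/(3029 - 15428) + 0) = 1/(-9098/(-12399) + 0) = 1/(-9098*(-1/12399) + 0) = 1/(9098/12399 + 0) = 1/(9098/12399) = 12399/9098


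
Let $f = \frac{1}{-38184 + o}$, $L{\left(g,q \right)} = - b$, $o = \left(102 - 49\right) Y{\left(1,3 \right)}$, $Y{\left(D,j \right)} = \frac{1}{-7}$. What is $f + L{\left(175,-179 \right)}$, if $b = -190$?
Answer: $\frac{50794783}{267341} \approx 190.0$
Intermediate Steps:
$Y{\left(D,j \right)} = - \frac{1}{7}$
$o = - \frac{53}{7}$ ($o = \left(102 - 49\right) \left(- \frac{1}{7}\right) = 53 \left(- \frac{1}{7}\right) = - \frac{53}{7} \approx -7.5714$)
$L{\left(g,q \right)} = 190$ ($L{\left(g,q \right)} = \left(-1\right) \left(-190\right) = 190$)
$f = - \frac{7}{267341}$ ($f = \frac{1}{-38184 - \frac{53}{7}} = \frac{1}{- \frac{267341}{7}} = - \frac{7}{267341} \approx -2.6184 \cdot 10^{-5}$)
$f + L{\left(175,-179 \right)} = - \frac{7}{267341} + 190 = \frac{50794783}{267341}$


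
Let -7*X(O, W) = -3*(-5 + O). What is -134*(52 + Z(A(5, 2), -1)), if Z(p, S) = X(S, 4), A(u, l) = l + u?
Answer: -46364/7 ≈ -6623.4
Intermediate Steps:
X(O, W) = -15/7 + 3*O/7 (X(O, W) = -(-3)*(-5 + O)/7 = -(15 - 3*O)/7 = -15/7 + 3*O/7)
Z(p, S) = -15/7 + 3*S/7
-134*(52 + Z(A(5, 2), -1)) = -134*(52 + (-15/7 + (3/7)*(-1))) = -134*(52 + (-15/7 - 3/7)) = -134*(52 - 18/7) = -134*346/7 = -46364/7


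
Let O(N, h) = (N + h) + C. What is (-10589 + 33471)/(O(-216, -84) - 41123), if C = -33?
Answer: -11441/20728 ≈ -0.55196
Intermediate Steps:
O(N, h) = -33 + N + h (O(N, h) = (N + h) - 33 = -33 + N + h)
(-10589 + 33471)/(O(-216, -84) - 41123) = (-10589 + 33471)/((-33 - 216 - 84) - 41123) = 22882/(-333 - 41123) = 22882/(-41456) = 22882*(-1/41456) = -11441/20728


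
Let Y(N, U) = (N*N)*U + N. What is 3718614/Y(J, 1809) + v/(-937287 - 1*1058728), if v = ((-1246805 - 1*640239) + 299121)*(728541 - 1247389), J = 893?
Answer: -594266626476156681563/1439711781128005 ≈ -4.1277e+5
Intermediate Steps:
v = 823890672704 (v = ((-1246805 - 640239) + 299121)*(-518848) = (-1887044 + 299121)*(-518848) = -1587923*(-518848) = 823890672704)
Y(N, U) = N + U*N² (Y(N, U) = N²*U + N = U*N² + N = N + U*N²)
3718614/Y(J, 1809) + v/(-937287 - 1*1058728) = 3718614/((893*(1 + 893*1809))) + 823890672704/(-937287 - 1*1058728) = 3718614/((893*(1 + 1615437))) + 823890672704/(-937287 - 1058728) = 3718614/((893*1615438)) + 823890672704/(-1996015) = 3718614/1442586134 + 823890672704*(-1/1996015) = 3718614*(1/1442586134) - 823890672704/1996015 = 1859307/721293067 - 823890672704/1996015 = -594266626476156681563/1439711781128005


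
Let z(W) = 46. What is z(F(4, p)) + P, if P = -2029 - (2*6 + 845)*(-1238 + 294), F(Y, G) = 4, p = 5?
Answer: 807025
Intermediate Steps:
P = 806979 (P = -2029 - (12 + 845)*(-944) = -2029 - 857*(-944) = -2029 - 1*(-809008) = -2029 + 809008 = 806979)
z(F(4, p)) + P = 46 + 806979 = 807025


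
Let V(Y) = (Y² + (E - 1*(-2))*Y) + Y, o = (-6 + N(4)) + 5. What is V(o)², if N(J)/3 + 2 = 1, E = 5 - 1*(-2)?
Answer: 576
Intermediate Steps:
E = 7 (E = 5 + 2 = 7)
N(J) = -3 (N(J) = -6 + 3*1 = -6 + 3 = -3)
o = -4 (o = (-6 - 3) + 5 = -9 + 5 = -4)
V(Y) = Y² + 10*Y (V(Y) = (Y² + (7 - 1*(-2))*Y) + Y = (Y² + (7 + 2)*Y) + Y = (Y² + 9*Y) + Y = Y² + 10*Y)
V(o)² = (-4*(10 - 4))² = (-4*6)² = (-24)² = 576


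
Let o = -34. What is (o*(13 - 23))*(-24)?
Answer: -8160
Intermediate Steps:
(o*(13 - 23))*(-24) = -34*(13 - 23)*(-24) = -34*(-10)*(-24) = 340*(-24) = -8160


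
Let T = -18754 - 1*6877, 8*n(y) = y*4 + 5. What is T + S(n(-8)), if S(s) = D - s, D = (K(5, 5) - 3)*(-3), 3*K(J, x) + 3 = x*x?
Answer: -205125/8 ≈ -25641.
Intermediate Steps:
K(J, x) = -1 + x²/3 (K(J, x) = -1 + (x*x)/3 = -1 + x²/3)
n(y) = 5/8 + y/2 (n(y) = (y*4 + 5)/8 = (4*y + 5)/8 = (5 + 4*y)/8 = 5/8 + y/2)
D = -13 (D = ((-1 + (⅓)*5²) - 3)*(-3) = ((-1 + (⅓)*25) - 3)*(-3) = ((-1 + 25/3) - 3)*(-3) = (22/3 - 3)*(-3) = (13/3)*(-3) = -13)
T = -25631 (T = -18754 - 6877 = -25631)
S(s) = -13 - s
T + S(n(-8)) = -25631 + (-13 - (5/8 + (½)*(-8))) = -25631 + (-13 - (5/8 - 4)) = -25631 + (-13 - 1*(-27/8)) = -25631 + (-13 + 27/8) = -25631 - 77/8 = -205125/8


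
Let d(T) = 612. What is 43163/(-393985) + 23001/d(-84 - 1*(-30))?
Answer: 177169279/4727820 ≈ 37.474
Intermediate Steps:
43163/(-393985) + 23001/d(-84 - 1*(-30)) = 43163/(-393985) + 23001/612 = 43163*(-1/393985) + 23001*(1/612) = -43163/393985 + 451/12 = 177169279/4727820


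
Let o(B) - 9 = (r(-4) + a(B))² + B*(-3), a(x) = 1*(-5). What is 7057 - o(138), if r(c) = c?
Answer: 7381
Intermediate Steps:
a(x) = -5
o(B) = 90 - 3*B (o(B) = 9 + ((-4 - 5)² + B*(-3)) = 9 + ((-9)² - 3*B) = 9 + (81 - 3*B) = 90 - 3*B)
7057 - o(138) = 7057 - (90 - 3*138) = 7057 - (90 - 414) = 7057 - 1*(-324) = 7057 + 324 = 7381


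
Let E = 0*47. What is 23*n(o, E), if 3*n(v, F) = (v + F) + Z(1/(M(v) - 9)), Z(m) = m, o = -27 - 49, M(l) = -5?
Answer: -8165/14 ≈ -583.21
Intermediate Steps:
E = 0
o = -76
n(v, F) = -1/42 + F/3 + v/3 (n(v, F) = ((v + F) + 1/(-5 - 9))/3 = ((F + v) + 1/(-14))/3 = ((F + v) - 1/14)/3 = (-1/14 + F + v)/3 = -1/42 + F/3 + v/3)
23*n(o, E) = 23*(-1/42 + (1/3)*0 + (1/3)*(-76)) = 23*(-1/42 + 0 - 76/3) = 23*(-355/14) = -8165/14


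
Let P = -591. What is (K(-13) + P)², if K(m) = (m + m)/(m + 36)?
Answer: 185477161/529 ≈ 3.5062e+5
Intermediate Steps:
K(m) = 2*m/(36 + m) (K(m) = (2*m)/(36 + m) = 2*m/(36 + m))
(K(-13) + P)² = (2*(-13)/(36 - 13) - 591)² = (2*(-13)/23 - 591)² = (2*(-13)*(1/23) - 591)² = (-26/23 - 591)² = (-13619/23)² = 185477161/529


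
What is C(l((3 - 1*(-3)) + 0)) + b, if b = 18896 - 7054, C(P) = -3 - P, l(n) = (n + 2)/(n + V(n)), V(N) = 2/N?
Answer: 224917/19 ≈ 11838.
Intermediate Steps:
l(n) = (2 + n)/(n + 2/n) (l(n) = (n + 2)/(n + 2/n) = (2 + n)/(n + 2/n))
b = 11842
C(l((3 - 1*(-3)) + 0)) + b = (-3 - ((3 - 1*(-3)) + 0)*(2 + ((3 - 1*(-3)) + 0))/(2 + ((3 - 1*(-3)) + 0)²)) + 11842 = (-3 - ((3 + 3) + 0)*(2 + ((3 + 3) + 0))/(2 + ((3 + 3) + 0)²)) + 11842 = (-3 - (6 + 0)*(2 + (6 + 0))/(2 + (6 + 0)²)) + 11842 = (-3 - 6*(2 + 6)/(2 + 6²)) + 11842 = (-3 - 6*8/(2 + 36)) + 11842 = (-3 - 6*8/38) + 11842 = (-3 - 1*24/19) + 11842 = (-3 - 24/19) + 11842 = -81/19 + 11842 = 224917/19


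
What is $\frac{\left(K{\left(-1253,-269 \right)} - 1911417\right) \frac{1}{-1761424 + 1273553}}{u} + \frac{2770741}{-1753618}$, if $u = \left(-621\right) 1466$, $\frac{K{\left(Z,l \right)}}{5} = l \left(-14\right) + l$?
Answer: $- \frac{615315254100833311}{389435531209374654} \approx -1.58$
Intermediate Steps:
$K{\left(Z,l \right)} = - 65 l$ ($K{\left(Z,l \right)} = 5 \left(l \left(-14\right) + l\right) = 5 \left(- 14 l + l\right) = 5 \left(- 13 l\right) = - 65 l$)
$u = -910386$
$\frac{\left(K{\left(-1253,-269 \right)} - 1911417\right) \frac{1}{-1761424 + 1273553}}{u} + \frac{2770741}{-1753618} = \frac{\left(\left(-65\right) \left(-269\right) - 1911417\right) \frac{1}{-1761424 + 1273553}}{-910386} + \frac{2770741}{-1753618} = \frac{17485 - 1911417}{-487871} \left(- \frac{1}{910386}\right) + 2770741 \left(- \frac{1}{1753618}\right) = \left(-1893932\right) \left(- \frac{1}{487871}\right) \left(- \frac{1}{910386}\right) - \frac{2770741}{1753618} = \frac{1893932}{487871} \left(- \frac{1}{910386}\right) - \frac{2770741}{1753618} = - \frac{946966}{222075464103} - \frac{2770741}{1753618} = - \frac{615315254100833311}{389435531209374654}$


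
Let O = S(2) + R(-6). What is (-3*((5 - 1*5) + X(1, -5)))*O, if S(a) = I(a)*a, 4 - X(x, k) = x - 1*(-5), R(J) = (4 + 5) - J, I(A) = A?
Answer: 114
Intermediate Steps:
R(J) = 9 - J
X(x, k) = -1 - x (X(x, k) = 4 - (x - 1*(-5)) = 4 - (x + 5) = 4 - (5 + x) = 4 + (-5 - x) = -1 - x)
S(a) = a² (S(a) = a*a = a²)
O = 19 (O = 2² + (9 - 1*(-6)) = 4 + (9 + 6) = 4 + 15 = 19)
(-3*((5 - 1*5) + X(1, -5)))*O = -3*((5 - 1*5) + (-1 - 1*1))*19 = -3*((5 - 5) + (-1 - 1))*19 = -3*(0 - 2)*19 = -3*(-2)*19 = 6*19 = 114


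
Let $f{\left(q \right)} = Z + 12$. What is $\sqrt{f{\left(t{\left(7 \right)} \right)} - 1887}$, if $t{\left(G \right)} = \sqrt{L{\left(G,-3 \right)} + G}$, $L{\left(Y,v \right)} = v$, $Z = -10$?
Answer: $i \sqrt{1885} \approx 43.417 i$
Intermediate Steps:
$t{\left(G \right)} = \sqrt{-3 + G}$
$f{\left(q \right)} = 2$ ($f{\left(q \right)} = -10 + 12 = 2$)
$\sqrt{f{\left(t{\left(7 \right)} \right)} - 1887} = \sqrt{2 - 1887} = \sqrt{-1885} = i \sqrt{1885}$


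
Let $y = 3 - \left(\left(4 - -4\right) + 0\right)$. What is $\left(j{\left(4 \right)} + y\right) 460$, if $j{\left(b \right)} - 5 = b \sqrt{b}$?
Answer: $3680$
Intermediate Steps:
$j{\left(b \right)} = 5 + b^{\frac{3}{2}}$ ($j{\left(b \right)} = 5 + b \sqrt{b} = 5 + b^{\frac{3}{2}}$)
$y = -5$ ($y = 3 - \left(\left(4 + 4\right) + 0\right) = 3 - \left(8 + 0\right) = 3 - 8 = -5$)
$\left(j{\left(4 \right)} + y\right) 460 = \left(\left(5 + 4^{\frac{3}{2}}\right) - 5\right) 460 = \left(\left(5 + 8\right) - 5\right) 460 = \left(13 - 5\right) 460 = 8 \cdot 460 = 3680$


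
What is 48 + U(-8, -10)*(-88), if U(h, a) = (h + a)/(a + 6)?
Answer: -348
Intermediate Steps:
U(h, a) = (a + h)/(6 + a)
48 + U(-8, -10)*(-88) = 48 + ((-10 - 8)/(6 - 10))*(-88) = 48 + (-18/(-4))*(-88) = 48 - 1/4*(-18)*(-88) = 48 + (9/2)*(-88) = 48 - 396 = -348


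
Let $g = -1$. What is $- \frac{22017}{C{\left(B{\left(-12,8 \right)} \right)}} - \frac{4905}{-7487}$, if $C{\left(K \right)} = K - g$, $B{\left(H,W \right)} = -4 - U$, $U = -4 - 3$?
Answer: $- \frac{164821659}{29948} \approx -5503.6$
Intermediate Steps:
$U = -7$
$B{\left(H,W \right)} = 3$ ($B{\left(H,W \right)} = -4 - -7 = -4 + 7 = 3$)
$C{\left(K \right)} = 1 + K$ ($C{\left(K \right)} = K - -1 = K + 1 = 1 + K$)
$- \frac{22017}{C{\left(B{\left(-12,8 \right)} \right)}} - \frac{4905}{-7487} = - \frac{22017}{1 + 3} - \frac{4905}{-7487} = - \frac{22017}{4} - - \frac{4905}{7487} = \left(-22017\right) \frac{1}{4} + \frac{4905}{7487} = - \frac{22017}{4} + \frac{4905}{7487} = - \frac{164821659}{29948}$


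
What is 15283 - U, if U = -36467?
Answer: 51750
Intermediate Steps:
15283 - U = 15283 - 1*(-36467) = 15283 + 36467 = 51750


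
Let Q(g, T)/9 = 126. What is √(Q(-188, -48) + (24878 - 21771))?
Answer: √4241 ≈ 65.123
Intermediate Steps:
Q(g, T) = 1134 (Q(g, T) = 9*126 = 1134)
√(Q(-188, -48) + (24878 - 21771)) = √(1134 + (24878 - 21771)) = √(1134 + 3107) = √4241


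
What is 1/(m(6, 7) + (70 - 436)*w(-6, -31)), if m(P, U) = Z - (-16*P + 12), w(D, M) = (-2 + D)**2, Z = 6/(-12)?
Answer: -2/46681 ≈ -4.2844e-5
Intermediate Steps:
Z = -1/2 (Z = 6*(-1/12) = -1/2 ≈ -0.50000)
m(P, U) = -25/2 + 16*P (m(P, U) = -1/2 - (-16*P + 12) = -1/2 - (12 - 16*P) = -1/2 + (-12 + 16*P) = -25/2 + 16*P)
1/(m(6, 7) + (70 - 436)*w(-6, -31)) = 1/((-25/2 + 16*6) + (70 - 436)*(-2 - 6)**2) = 1/((-25/2 + 96) - 366*(-8)**2) = 1/(167/2 - 366*64) = 1/(167/2 - 23424) = 1/(-46681/2) = -2/46681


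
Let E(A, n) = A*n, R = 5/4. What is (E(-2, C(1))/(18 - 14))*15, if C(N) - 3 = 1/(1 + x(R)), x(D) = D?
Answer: -155/6 ≈ -25.833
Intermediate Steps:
R = 5/4 (R = 5*(¼) = 5/4 ≈ 1.2500)
C(N) = 31/9 (C(N) = 3 + 1/(1 + 5/4) = 3 + 1/(9/4) = 3 + 4/9 = 31/9)
(E(-2, C(1))/(18 - 14))*15 = ((-2*31/9)/(18 - 14))*15 = -62/9/4*15 = -62/9*¼*15 = -31/18*15 = -155/6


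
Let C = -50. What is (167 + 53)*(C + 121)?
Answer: 15620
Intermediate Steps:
(167 + 53)*(C + 121) = (167 + 53)*(-50 + 121) = 220*71 = 15620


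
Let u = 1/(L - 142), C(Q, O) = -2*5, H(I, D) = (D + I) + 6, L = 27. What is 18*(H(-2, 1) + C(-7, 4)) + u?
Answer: -10351/115 ≈ -90.009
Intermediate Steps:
H(I, D) = 6 + D + I
C(Q, O) = -10
u = -1/115 (u = 1/(27 - 142) = 1/(-115) = -1/115 ≈ -0.0086956)
18*(H(-2, 1) + C(-7, 4)) + u = 18*((6 + 1 - 2) - 10) - 1/115 = 18*(5 - 10) - 1/115 = 18*(-5) - 1/115 = -90 - 1/115 = -10351/115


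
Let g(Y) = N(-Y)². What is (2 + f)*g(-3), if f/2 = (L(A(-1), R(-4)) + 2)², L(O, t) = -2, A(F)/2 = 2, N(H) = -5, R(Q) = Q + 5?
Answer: 50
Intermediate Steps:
R(Q) = 5 + Q
A(F) = 4 (A(F) = 2*2 = 4)
g(Y) = 25 (g(Y) = (-5)² = 25)
f = 0 (f = 2*(-2 + 2)² = 2*0² = 2*0 = 0)
(2 + f)*g(-3) = (2 + 0)*25 = 2*25 = 50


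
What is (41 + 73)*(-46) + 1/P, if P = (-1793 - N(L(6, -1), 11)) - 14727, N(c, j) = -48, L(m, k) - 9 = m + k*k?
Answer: -86379169/16472 ≈ -5244.0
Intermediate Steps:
L(m, k) = 9 + m + k² (L(m, k) = 9 + (m + k*k) = 9 + (m + k²) = 9 + m + k²)
P = -16472 (P = (-1793 - 1*(-48)) - 14727 = (-1793 + 48) - 14727 = -1745 - 14727 = -16472)
(41 + 73)*(-46) + 1/P = (41 + 73)*(-46) + 1/(-16472) = 114*(-46) - 1/16472 = -5244 - 1/16472 = -86379169/16472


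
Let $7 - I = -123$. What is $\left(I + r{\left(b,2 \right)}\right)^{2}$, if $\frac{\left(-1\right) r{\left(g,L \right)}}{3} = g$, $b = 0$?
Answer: $16900$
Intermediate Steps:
$r{\left(g,L \right)} = - 3 g$
$I = 130$ ($I = 7 - -123 = 7 + 123 = 130$)
$\left(I + r{\left(b,2 \right)}\right)^{2} = \left(130 - 0\right)^{2} = \left(130 + 0\right)^{2} = 130^{2} = 16900$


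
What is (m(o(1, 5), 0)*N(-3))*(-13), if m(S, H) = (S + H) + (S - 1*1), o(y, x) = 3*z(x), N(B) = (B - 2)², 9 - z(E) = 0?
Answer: -17225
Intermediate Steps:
z(E) = 9 (z(E) = 9 - 1*0 = 9 + 0 = 9)
N(B) = (-2 + B)²
o(y, x) = 27 (o(y, x) = 3*9 = 27)
m(S, H) = -1 + H + 2*S (m(S, H) = (H + S) + (S - 1) = (H + S) + (-1 + S) = -1 + H + 2*S)
(m(o(1, 5), 0)*N(-3))*(-13) = ((-1 + 0 + 2*27)*(-2 - 3)²)*(-13) = ((-1 + 0 + 54)*(-5)²)*(-13) = (53*25)*(-13) = 1325*(-13) = -17225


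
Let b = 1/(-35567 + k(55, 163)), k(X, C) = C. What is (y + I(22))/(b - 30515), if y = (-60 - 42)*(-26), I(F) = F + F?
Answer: -95449184/1080353061 ≈ -0.088350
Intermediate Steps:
I(F) = 2*F
y = 2652 (y = -102*(-26) = 2652)
b = -1/35404 (b = 1/(-35567 + 163) = 1/(-35404) = -1/35404 ≈ -2.8245e-5)
(y + I(22))/(b - 30515) = (2652 + 2*22)/(-1/35404 - 30515) = (2652 + 44)/(-1080353061/35404) = 2696*(-35404/1080353061) = -95449184/1080353061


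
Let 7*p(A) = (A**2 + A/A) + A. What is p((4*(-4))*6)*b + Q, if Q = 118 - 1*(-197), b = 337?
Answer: 439426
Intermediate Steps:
p(A) = 1/7 + A/7 + A**2/7 (p(A) = ((A**2 + A/A) + A)/7 = ((A**2 + 1) + A)/7 = ((1 + A**2) + A)/7 = (1 + A + A**2)/7 = 1/7 + A/7 + A**2/7)
Q = 315 (Q = 118 + 197 = 315)
p((4*(-4))*6)*b + Q = (1/7 + ((4*(-4))*6)/7 + ((4*(-4))*6)**2/7)*337 + 315 = (1/7 + (-16*6)/7 + (-16*6)**2/7)*337 + 315 = (1/7 + (1/7)*(-96) + (1/7)*(-96)**2)*337 + 315 = (1/7 - 96/7 + (1/7)*9216)*337 + 315 = (1/7 - 96/7 + 9216/7)*337 + 315 = 1303*337 + 315 = 439111 + 315 = 439426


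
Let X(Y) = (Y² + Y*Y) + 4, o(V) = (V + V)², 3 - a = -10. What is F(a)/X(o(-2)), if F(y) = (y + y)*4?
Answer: 26/129 ≈ 0.20155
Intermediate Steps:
a = 13 (a = 3 - 1*(-10) = 3 + 10 = 13)
o(V) = 4*V² (o(V) = (2*V)² = 4*V²)
X(Y) = 4 + 2*Y² (X(Y) = (Y² + Y²) + 4 = 2*Y² + 4 = 4 + 2*Y²)
F(y) = 8*y (F(y) = (2*y)*4 = 8*y)
F(a)/X(o(-2)) = (8*13)/(4 + 2*(4*(-2)²)²) = 104/(4 + 2*(4*4)²) = 104/(4 + 2*16²) = 104/(4 + 2*256) = 104/(4 + 512) = 104/516 = 104*(1/516) = 26/129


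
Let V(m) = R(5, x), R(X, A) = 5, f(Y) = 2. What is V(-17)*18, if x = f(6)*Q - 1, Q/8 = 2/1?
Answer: 90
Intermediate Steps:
Q = 16 (Q = 8*(2/1) = 8*(2*1) = 8*2 = 16)
x = 31 (x = 2*16 - 1 = 32 - 1 = 31)
V(m) = 5
V(-17)*18 = 5*18 = 90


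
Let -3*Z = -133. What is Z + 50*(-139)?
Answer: -20717/3 ≈ -6905.7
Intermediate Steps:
Z = 133/3 (Z = -⅓*(-133) = 133/3 ≈ 44.333)
Z + 50*(-139) = 133/3 + 50*(-139) = 133/3 - 6950 = -20717/3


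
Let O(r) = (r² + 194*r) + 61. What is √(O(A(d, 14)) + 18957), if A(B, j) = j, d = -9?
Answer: √21930 ≈ 148.09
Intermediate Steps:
O(r) = 61 + r² + 194*r
√(O(A(d, 14)) + 18957) = √((61 + 14² + 194*14) + 18957) = √((61 + 196 + 2716) + 18957) = √(2973 + 18957) = √21930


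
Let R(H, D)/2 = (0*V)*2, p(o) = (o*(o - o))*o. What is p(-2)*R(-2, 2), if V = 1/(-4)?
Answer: 0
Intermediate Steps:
p(o) = 0 (p(o) = (o*0)*o = 0*o = 0)
V = -¼ ≈ -0.25000
R(H, D) = 0 (R(H, D) = 2*((0*(-¼))*2) = 2*(0*2) = 2*0 = 0)
p(-2)*R(-2, 2) = 0*0 = 0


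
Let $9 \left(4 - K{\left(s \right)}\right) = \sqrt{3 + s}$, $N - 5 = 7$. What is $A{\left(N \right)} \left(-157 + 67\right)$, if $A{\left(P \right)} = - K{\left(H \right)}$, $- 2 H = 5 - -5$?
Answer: $360 - 10 i \sqrt{2} \approx 360.0 - 14.142 i$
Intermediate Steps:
$H = -5$ ($H = - \frac{5 - -5}{2} = - \frac{5 + 5}{2} = \left(- \frac{1}{2}\right) 10 = -5$)
$N = 12$ ($N = 5 + 7 = 12$)
$K{\left(s \right)} = 4 - \frac{\sqrt{3 + s}}{9}$
$A{\left(P \right)} = -4 + \frac{i \sqrt{2}}{9}$ ($A{\left(P \right)} = - (4 - \frac{\sqrt{3 - 5}}{9}) = - (4 - \frac{\sqrt{-2}}{9}) = - (4 - \frac{i \sqrt{2}}{9}) = -4 + \frac{i \sqrt{2}}{9}$)
$A{\left(N \right)} \left(-157 + 67\right) = \left(-4 + \frac{i \sqrt{2}}{9}\right) \left(-157 + 67\right) = \left(-4 + \frac{i \sqrt{2}}{9}\right) \left(-90\right) = 360 - 10 i \sqrt{2}$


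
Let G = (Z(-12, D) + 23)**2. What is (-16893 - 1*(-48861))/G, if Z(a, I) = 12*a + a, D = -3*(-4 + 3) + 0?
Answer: 31968/17689 ≈ 1.8072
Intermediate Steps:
D = 3 (D = -3*(-1) + 0 = 3 + 0 = 3)
Z(a, I) = 13*a
G = 17689 (G = (13*(-12) + 23)**2 = (-156 + 23)**2 = (-133)**2 = 17689)
(-16893 - 1*(-48861))/G = (-16893 - 1*(-48861))/17689 = (-16893 + 48861)*(1/17689) = 31968*(1/17689) = 31968/17689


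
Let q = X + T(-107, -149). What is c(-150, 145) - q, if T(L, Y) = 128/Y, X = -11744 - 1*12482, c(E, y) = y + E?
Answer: 3609057/149 ≈ 24222.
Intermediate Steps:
c(E, y) = E + y
X = -24226 (X = -11744 - 12482 = -24226)
q = -3609802/149 (q = -24226 + 128/(-149) = -24226 + 128*(-1/149) = -24226 - 128/149 = -3609802/149 ≈ -24227.)
c(-150, 145) - q = (-150 + 145) - 1*(-3609802/149) = -5 + 3609802/149 = 3609057/149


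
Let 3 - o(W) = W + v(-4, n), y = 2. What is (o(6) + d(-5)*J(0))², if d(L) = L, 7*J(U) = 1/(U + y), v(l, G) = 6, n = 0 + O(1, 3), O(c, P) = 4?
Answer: 17161/196 ≈ 87.556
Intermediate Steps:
n = 4 (n = 0 + 4 = 4)
o(W) = -3 - W (o(W) = 3 - (W + 6) = 3 - (6 + W) = 3 + (-6 - W) = -3 - W)
J(U) = 1/(7*(2 + U)) (J(U) = 1/(7*(U + 2)) = 1/(7*(2 + U)))
(o(6) + d(-5)*J(0))² = ((-3 - 1*6) - 5/(7*(2 + 0)))² = ((-3 - 6) - 5/(7*2))² = (-9 - 5/(7*2))² = (-9 - 5*1/14)² = (-9 - 5/14)² = (-131/14)² = 17161/196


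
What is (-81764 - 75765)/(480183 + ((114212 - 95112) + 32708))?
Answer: -157529/531991 ≈ -0.29611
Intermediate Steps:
(-81764 - 75765)/(480183 + ((114212 - 95112) + 32708)) = -157529/(480183 + (19100 + 32708)) = -157529/(480183 + 51808) = -157529/531991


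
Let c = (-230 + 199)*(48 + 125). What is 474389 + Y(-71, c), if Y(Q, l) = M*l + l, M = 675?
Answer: -3150999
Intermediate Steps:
c = -5363 (c = -31*173 = -5363)
Y(Q, l) = 676*l (Y(Q, l) = 675*l + l = 676*l)
474389 + Y(-71, c) = 474389 + 676*(-5363) = 474389 - 3625388 = -3150999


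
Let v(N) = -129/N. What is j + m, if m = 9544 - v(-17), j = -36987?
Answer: -466660/17 ≈ -27451.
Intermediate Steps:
m = 162119/17 (m = 9544 - (-129)/(-17) = 9544 - (-129)*(-1)/17 = 9544 - 1*129/17 = 9544 - 129/17 = 162119/17 ≈ 9536.4)
j + m = -36987 + 162119/17 = -466660/17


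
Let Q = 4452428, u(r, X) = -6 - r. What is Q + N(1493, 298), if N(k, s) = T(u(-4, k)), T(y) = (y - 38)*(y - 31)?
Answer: 4453748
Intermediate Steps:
T(y) = (-38 + y)*(-31 + y)
N(k, s) = 1320 (N(k, s) = 1178 + (-6 - 1*(-4))**2 - 69*(-6 - 1*(-4)) = 1178 + (-6 + 4)**2 - 69*(-6 + 4) = 1178 + (-2)**2 - 69*(-2) = 1178 + 4 + 138 = 1320)
Q + N(1493, 298) = 4452428 + 1320 = 4453748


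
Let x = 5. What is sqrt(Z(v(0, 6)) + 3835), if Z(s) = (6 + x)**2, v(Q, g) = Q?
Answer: 2*sqrt(989) ≈ 62.897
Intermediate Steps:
Z(s) = 121 (Z(s) = (6 + 5)**2 = 11**2 = 121)
sqrt(Z(v(0, 6)) + 3835) = sqrt(121 + 3835) = sqrt(3956) = 2*sqrt(989)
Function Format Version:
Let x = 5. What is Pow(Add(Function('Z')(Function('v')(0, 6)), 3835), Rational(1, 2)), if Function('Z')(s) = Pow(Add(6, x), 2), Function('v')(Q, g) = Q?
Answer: Mul(2, Pow(989, Rational(1, 2))) ≈ 62.897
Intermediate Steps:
Function('Z')(s) = 121 (Function('Z')(s) = Pow(Add(6, 5), 2) = Pow(11, 2) = 121)
Pow(Add(Function('Z')(Function('v')(0, 6)), 3835), Rational(1, 2)) = Pow(Add(121, 3835), Rational(1, 2)) = Pow(3956, Rational(1, 2)) = Mul(2, Pow(989, Rational(1, 2)))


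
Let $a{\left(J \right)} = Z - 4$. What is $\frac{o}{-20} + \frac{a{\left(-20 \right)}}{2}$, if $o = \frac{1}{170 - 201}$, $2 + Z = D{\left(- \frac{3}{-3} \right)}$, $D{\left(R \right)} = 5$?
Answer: $- \frac{309}{620} \approx -0.49839$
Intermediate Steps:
$Z = 3$ ($Z = -2 + 5 = 3$)
$a{\left(J \right)} = -1$ ($a{\left(J \right)} = 3 - 4 = -1$)
$o = - \frac{1}{31}$ ($o = \frac{1}{-31} = - \frac{1}{31} \approx -0.032258$)
$\frac{o}{-20} + \frac{a{\left(-20 \right)}}{2} = - \frac{1}{31 \left(-20\right)} - \frac{1}{2} = \left(- \frac{1}{31}\right) \left(- \frac{1}{20}\right) - \frac{1}{2} = \frac{1}{620} - \frac{1}{2} = - \frac{309}{620}$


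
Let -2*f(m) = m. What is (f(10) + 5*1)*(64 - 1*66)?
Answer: 0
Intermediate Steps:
f(m) = -m/2
(f(10) + 5*1)*(64 - 1*66) = (-1/2*10 + 5*1)*(64 - 1*66) = (-5 + 5)*(64 - 66) = 0*(-2) = 0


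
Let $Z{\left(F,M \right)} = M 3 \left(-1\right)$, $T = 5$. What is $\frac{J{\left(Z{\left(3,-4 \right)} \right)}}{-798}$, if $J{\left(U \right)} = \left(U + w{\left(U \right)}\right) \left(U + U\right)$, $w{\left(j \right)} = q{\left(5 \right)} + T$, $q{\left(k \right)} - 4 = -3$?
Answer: $- \frac{72}{133} \approx -0.54135$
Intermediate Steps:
$q{\left(k \right)} = 1$ ($q{\left(k \right)} = 4 - 3 = 1$)
$Z{\left(F,M \right)} = - 3 M$ ($Z{\left(F,M \right)} = 3 M \left(-1\right) = - 3 M$)
$w{\left(j \right)} = 6$ ($w{\left(j \right)} = 1 + 5 = 6$)
$J{\left(U \right)} = 2 U \left(6 + U\right)$ ($J{\left(U \right)} = \left(U + 6\right) \left(U + U\right) = \left(6 + U\right) 2 U = 2 U \left(6 + U\right)$)
$\frac{J{\left(Z{\left(3,-4 \right)} \right)}}{-798} = \frac{2 \left(\left(-3\right) \left(-4\right)\right) \left(6 - -12\right)}{-798} = 2 \cdot 12 \left(6 + 12\right) \left(- \frac{1}{798}\right) = 2 \cdot 12 \cdot 18 \left(- \frac{1}{798}\right) = 432 \left(- \frac{1}{798}\right) = - \frac{72}{133}$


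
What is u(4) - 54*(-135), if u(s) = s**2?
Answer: 7306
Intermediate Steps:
u(4) - 54*(-135) = 4**2 - 54*(-135) = 16 + 7290 = 7306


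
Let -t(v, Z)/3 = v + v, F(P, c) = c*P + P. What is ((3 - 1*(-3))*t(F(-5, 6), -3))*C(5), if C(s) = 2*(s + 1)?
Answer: 15120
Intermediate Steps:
F(P, c) = P + P*c (F(P, c) = P*c + P = P + P*c)
t(v, Z) = -6*v (t(v, Z) = -3*(v + v) = -6*v)
C(s) = 2 + 2*s (C(s) = 2*(1 + s) = 2 + 2*s)
((3 - 1*(-3))*t(F(-5, 6), -3))*C(5) = ((3 - 1*(-3))*(-(-30)*(1 + 6)))*(2 + 2*5) = ((3 + 3)*(-(-30)*7))*(2 + 10) = (6*(-6*(-35)))*12 = (6*210)*12 = 1260*12 = 15120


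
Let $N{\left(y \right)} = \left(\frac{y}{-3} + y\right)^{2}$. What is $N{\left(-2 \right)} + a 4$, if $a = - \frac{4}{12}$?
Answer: $\frac{4}{9} \approx 0.44444$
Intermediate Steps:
$a = - \frac{1}{3}$ ($a = \left(-4\right) \frac{1}{12} = - \frac{1}{3} \approx -0.33333$)
$N{\left(y \right)} = \frac{4 y^{2}}{9}$ ($N{\left(y \right)} = \left(y \left(- \frac{1}{3}\right) + y\right)^{2} = \left(- \frac{y}{3} + y\right)^{2} = \left(\frac{2 y}{3}\right)^{2} = \frac{4 y^{2}}{9}$)
$N{\left(-2 \right)} + a 4 = \frac{4 \left(-2\right)^{2}}{9} - \frac{4}{3} = \frac{4}{9} \cdot 4 - \frac{4}{3} = \frac{16}{9} - \frac{4}{3} = \frac{4}{9}$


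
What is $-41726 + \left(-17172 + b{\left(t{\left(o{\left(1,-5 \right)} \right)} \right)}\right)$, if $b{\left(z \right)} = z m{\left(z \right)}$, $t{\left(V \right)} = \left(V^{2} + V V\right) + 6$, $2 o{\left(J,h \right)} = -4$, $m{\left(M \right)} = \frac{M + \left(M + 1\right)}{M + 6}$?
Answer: $- \frac{588777}{10} \approx -58878.0$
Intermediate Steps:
$m{\left(M \right)} = \frac{1 + 2 M}{6 + M}$ ($m{\left(M \right)} = \frac{M + \left(1 + M\right)}{6 + M} = \frac{1 + 2 M}{6 + M}$)
$o{\left(J,h \right)} = -2$ ($o{\left(J,h \right)} = \frac{1}{2} \left(-4\right) = -2$)
$t{\left(V \right)} = 6 + 2 V^{2}$ ($t{\left(V \right)} = \left(V^{2} + V^{2}\right) + 6 = 2 V^{2} + 6 = 6 + 2 V^{2}$)
$b{\left(z \right)} = \frac{z \left(1 + 2 z\right)}{6 + z}$ ($b{\left(z \right)} = z \frac{1 + 2 z}{6 + z} = \frac{z \left(1 + 2 z\right)}{6 + z}$)
$-41726 + \left(-17172 + b{\left(t{\left(o{\left(1,-5 \right)} \right)} \right)}\right) = -41726 - \left(17172 - \frac{\left(6 + 2 \left(-2\right)^{2}\right) \left(1 + 2 \left(6 + 2 \left(-2\right)^{2}\right)\right)}{6 + \left(6 + 2 \left(-2\right)^{2}\right)}\right) = -41726 - \left(17172 - \frac{\left(6 + 2 \cdot 4\right) \left(1 + 2 \left(6 + 2 \cdot 4\right)\right)}{6 + \left(6 + 2 \cdot 4\right)}\right) = -41726 - \left(17172 - \frac{\left(6 + 8\right) \left(1 + 2 \left(6 + 8\right)\right)}{6 + \left(6 + 8\right)}\right) = -41726 - \left(17172 - \frac{14 \left(1 + 2 \cdot 14\right)}{6 + 14}\right) = -41726 - \left(17172 - \frac{14 \left(1 + 28\right)}{20}\right) = -41726 - \left(17172 - \frac{203}{10}\right) = -41726 + \left(-17172 + \frac{203}{10}\right) = -41726 - \frac{171517}{10} = - \frac{588777}{10}$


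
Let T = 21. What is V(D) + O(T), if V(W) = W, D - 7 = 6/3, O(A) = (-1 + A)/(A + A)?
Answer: 199/21 ≈ 9.4762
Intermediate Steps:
O(A) = (-1 + A)/(2*A) (O(A) = (-1 + A)/((2*A)) = (-1 + A)*(1/(2*A)) = (-1 + A)/(2*A))
D = 9 (D = 7 + 6/3 = 7 + 6*(1/3) = 7 + 2 = 9)
V(D) + O(T) = 9 + (1/2)*(-1 + 21)/21 = 9 + (1/2)*(1/21)*20 = 9 + 10/21 = 199/21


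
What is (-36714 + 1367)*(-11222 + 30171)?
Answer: -669790303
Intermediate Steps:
(-36714 + 1367)*(-11222 + 30171) = -35347*18949 = -669790303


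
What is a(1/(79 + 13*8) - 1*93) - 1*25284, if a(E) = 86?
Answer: -25198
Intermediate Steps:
a(1/(79 + 13*8) - 1*93) - 1*25284 = 86 - 1*25284 = 86 - 25284 = -25198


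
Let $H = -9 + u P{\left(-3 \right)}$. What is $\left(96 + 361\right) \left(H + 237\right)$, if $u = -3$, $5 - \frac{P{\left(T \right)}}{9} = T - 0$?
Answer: $5484$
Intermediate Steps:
$P{\left(T \right)} = 45 - 9 T$ ($P{\left(T \right)} = 45 - 9 \left(T - 0\right) = 45 - 9 \left(T + 0\right) = 45 - 9 T$)
$H = -225$ ($H = -9 - 3 \left(45 - -27\right) = -9 - 3 \left(45 + 27\right) = -9 - 216 = -225$)
$\left(96 + 361\right) \left(H + 237\right) = \left(96 + 361\right) \left(-225 + 237\right) = 457 \cdot 12 = 5484$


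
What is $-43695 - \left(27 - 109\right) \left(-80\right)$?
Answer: $-50255$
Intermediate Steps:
$-43695 - \left(27 - 109\right) \left(-80\right) = -43695 - \left(-82\right) \left(-80\right) = -43695 - 6560 = -50255$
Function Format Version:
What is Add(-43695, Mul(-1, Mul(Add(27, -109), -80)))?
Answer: -50255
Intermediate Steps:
Add(-43695, Mul(-1, Mul(Add(27, -109), -80))) = Add(-43695, Mul(-1, Mul(-82, -80))) = Add(-43695, Mul(-1, 6560)) = Add(-43695, -6560) = -50255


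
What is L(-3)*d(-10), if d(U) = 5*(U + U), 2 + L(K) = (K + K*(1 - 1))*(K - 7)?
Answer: -2800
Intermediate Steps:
L(K) = -2 + K*(-7 + K) (L(K) = -2 + (K + K*(1 - 1))*(K - 7) = -2 + (K + K*0)*(-7 + K) = -2 + (K + 0)*(-7 + K) = -2 + K*(-7 + K))
d(U) = 10*U (d(U) = 5*(2*U) = 10*U)
L(-3)*d(-10) = (-2 + (-3)² - 7*(-3))*(10*(-10)) = (-2 + 9 + 21)*(-100) = 28*(-100) = -2800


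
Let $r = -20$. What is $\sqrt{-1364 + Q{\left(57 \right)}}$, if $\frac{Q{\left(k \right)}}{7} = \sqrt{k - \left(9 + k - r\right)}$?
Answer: $\sqrt{-1364 + 7 i \sqrt{29}} \approx 0.5103 + 36.936 i$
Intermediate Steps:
$Q{\left(k \right)} = 7 i \sqrt{29}$ ($Q{\left(k \right)} = 7 \sqrt{k - \left(29 + k\right)} = 7 \sqrt{-29} = 7 i \sqrt{29}$)
$\sqrt{-1364 + Q{\left(57 \right)}} = \sqrt{-1364 + 7 i \sqrt{29}}$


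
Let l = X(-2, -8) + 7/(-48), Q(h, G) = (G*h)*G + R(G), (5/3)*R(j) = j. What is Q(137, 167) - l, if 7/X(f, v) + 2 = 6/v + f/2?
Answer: 305671617/80 ≈ 3.8209e+6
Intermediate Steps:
X(f, v) = 7/(-2 + f/2 + 6/v) (X(f, v) = 7/(-2 + (6/v + f/2)) = 7/(-2 + (f/2 + 6/v)) = 7/(-2 + f/2 + 6/v))
R(j) = 3*j/5
Q(h, G) = 3*G/5 + h*G² (Q(h, G) = (G*h)*G + 3*G/5 = h*G² + 3*G/5 = 3*G/5 + h*G²)
l = -161/80 (l = 14*(-8)/(12 - 4*(-8) - 2*(-8)) + 7/(-48) = 14*(-8)/(12 + 32 + 16) + 7*(-1/48) = 14*(-8)/60 - 7/48 = 14*(-8)*(1/60) - 7/48 = -28/15 - 7/48 = -161/80 ≈ -2.0125)
Q(137, 167) - l = (⅕)*167*(3 + 5*167*137) - 1*(-161/80) = (⅕)*167*(3 + 114395) + 161/80 = (⅕)*167*114398 + 161/80 = 19104466/5 + 161/80 = 305671617/80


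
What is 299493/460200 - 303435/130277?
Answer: -33541245813/19984491800 ≈ -1.6784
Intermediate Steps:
299493/460200 - 303435/130277 = 299493*(1/460200) - 303435*1/130277 = 99831/153400 - 303435/130277 = -33541245813/19984491800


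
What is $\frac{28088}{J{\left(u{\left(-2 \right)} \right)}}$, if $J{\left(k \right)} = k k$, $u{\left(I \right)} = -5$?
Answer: $\frac{28088}{25} \approx 1123.5$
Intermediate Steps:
$J{\left(k \right)} = k^{2}$
$\frac{28088}{J{\left(u{\left(-2 \right)} \right)}} = \frac{28088}{\left(-5\right)^{2}} = \frac{28088}{25}$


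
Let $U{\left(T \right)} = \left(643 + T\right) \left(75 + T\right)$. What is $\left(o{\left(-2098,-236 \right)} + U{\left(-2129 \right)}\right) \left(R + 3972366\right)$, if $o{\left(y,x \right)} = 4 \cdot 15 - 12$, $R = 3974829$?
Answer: $24257159720940$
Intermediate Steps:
$o{\left(y,x \right)} = 48$ ($o{\left(y,x \right)} = 60 - 12 = 48$)
$U{\left(T \right)} = \left(75 + T\right) \left(643 + T\right)$
$\left(o{\left(-2098,-236 \right)} + U{\left(-2129 \right)}\right) \left(R + 3972366\right) = \left(48 + \left(48225 + \left(-2129\right)^{2} + 718 \left(-2129\right)\right)\right) \left(3974829 + 3972366\right) = \left(48 + \left(48225 + 4532641 - 1528622\right)\right) 7947195 = \left(48 + 3052244\right) 7947195 = 3052292 \cdot 7947195 = 24257159720940$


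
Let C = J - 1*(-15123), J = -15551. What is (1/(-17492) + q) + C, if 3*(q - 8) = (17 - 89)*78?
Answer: -40091665/17492 ≈ -2292.0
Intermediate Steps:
q = -1864 (q = 8 + ((17 - 89)*78)/3 = 8 + (-72*78)/3 = 8 + (⅓)*(-5616) = 8 - 1872 = -1864)
C = -428 (C = -15551 - 1*(-15123) = -15551 + 15123 = -428)
(1/(-17492) + q) + C = (1/(-17492) - 1864) - 428 = (-1/17492 - 1864) - 428 = -32605089/17492 - 428 = -40091665/17492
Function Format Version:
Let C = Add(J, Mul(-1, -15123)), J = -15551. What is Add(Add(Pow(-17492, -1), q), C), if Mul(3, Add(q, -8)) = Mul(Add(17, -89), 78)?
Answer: Rational(-40091665, 17492) ≈ -2292.0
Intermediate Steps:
q = -1864 (q = Add(8, Mul(Rational(1, 3), Mul(Add(17, -89), 78))) = Add(8, Mul(Rational(1, 3), Mul(-72, 78))) = Add(8, Mul(Rational(1, 3), -5616)) = Add(8, -1872) = -1864)
C = -428 (C = Add(-15551, Mul(-1, -15123)) = Add(-15551, 15123) = -428)
Add(Add(Pow(-17492, -1), q), C) = Add(Add(Pow(-17492, -1), -1864), -428) = Add(Add(Rational(-1, 17492), -1864), -428) = Add(Rational(-32605089, 17492), -428) = Rational(-40091665, 17492)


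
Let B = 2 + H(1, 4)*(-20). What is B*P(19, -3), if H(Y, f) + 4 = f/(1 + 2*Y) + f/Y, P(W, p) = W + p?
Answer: -1184/3 ≈ -394.67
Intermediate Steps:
H(Y, f) = -4 + f/Y + f/(1 + 2*Y) (H(Y, f) = -4 + (f/(1 + 2*Y) + f/Y) = -4 + (f/Y + f/(1 + 2*Y)) = -4 + f/Y + f/(1 + 2*Y))
B = -74/3 (B = 2 + ((4 - 8*1² - 4*1 + 3*1*4)/(1*(1 + 2*1)))*(-20) = 2 + (1*(4 - 8*1 - 4 + 12)/(1 + 2))*(-20) = 2 + (1*(4 - 8 - 4 + 12)/3)*(-20) = 2 + (1*(⅓)*4)*(-20) = 2 + (4/3)*(-20) = 2 - 80/3 = -74/3 ≈ -24.667)
B*P(19, -3) = -74*(19 - 3)/3 = -74/3*16 = -1184/3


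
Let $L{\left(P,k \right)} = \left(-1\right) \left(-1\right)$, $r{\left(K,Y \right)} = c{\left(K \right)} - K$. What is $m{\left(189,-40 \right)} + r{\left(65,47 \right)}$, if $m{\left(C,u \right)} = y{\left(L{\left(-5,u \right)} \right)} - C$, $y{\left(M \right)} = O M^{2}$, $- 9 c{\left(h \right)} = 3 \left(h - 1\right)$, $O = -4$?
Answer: $- \frac{838}{3} \approx -279.33$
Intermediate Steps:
$c{\left(h \right)} = \frac{1}{3} - \frac{h}{3}$ ($c{\left(h \right)} = - \frac{3 \left(h - 1\right)}{9} = - \frac{3 \left(-1 + h\right)}{9} = - \frac{-3 + 3 h}{9} = \frac{1}{3} - \frac{h}{3}$)
$r{\left(K,Y \right)} = \frac{1}{3} - \frac{4 K}{3}$ ($r{\left(K,Y \right)} = \left(\frac{1}{3} - \frac{K}{3}\right) - K = \frac{1}{3} - \frac{4 K}{3}$)
$L{\left(P,k \right)} = 1$
$y{\left(M \right)} = - 4 M^{2}$
$m{\left(C,u \right)} = -4 - C$ ($m{\left(C,u \right)} = - 4 \cdot 1^{2} - C = \left(-4\right) 1 - C = -4 - C$)
$m{\left(189,-40 \right)} + r{\left(65,47 \right)} = \left(-4 - 189\right) + \left(\frac{1}{3} - \frac{260}{3}\right) = -193 - \frac{259}{3} = - \frac{838}{3}$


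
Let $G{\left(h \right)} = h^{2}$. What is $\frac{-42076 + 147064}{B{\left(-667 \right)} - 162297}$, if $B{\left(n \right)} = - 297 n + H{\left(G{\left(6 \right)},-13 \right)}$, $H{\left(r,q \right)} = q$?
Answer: $\frac{8076}{2753} \approx 2.9335$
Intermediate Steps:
$B{\left(n \right)} = -13 - 297 n$ ($B{\left(n \right)} = - 297 n - 13 = -13 - 297 n$)
$\frac{-42076 + 147064}{B{\left(-667 \right)} - 162297} = \frac{-42076 + 147064}{\left(-13 - -198099\right) - 162297} = \frac{104988}{\left(-13 + 198099\right) - 162297} = \frac{104988}{198086 - 162297} = \frac{104988}{35789} = 104988 \cdot \frac{1}{35789} = \frac{8076}{2753}$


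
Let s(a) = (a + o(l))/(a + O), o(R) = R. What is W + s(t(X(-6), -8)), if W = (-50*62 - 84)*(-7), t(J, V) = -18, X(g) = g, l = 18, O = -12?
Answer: 22288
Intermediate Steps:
s(a) = (18 + a)/(-12 + a) (s(a) = (a + 18)/(a - 12) = (18 + a)/(-12 + a))
W = 22288 (W = (-3100 - 84)*(-7) = -3184*(-7) = 22288)
W + s(t(X(-6), -8)) = 22288 + (18 - 18)/(-12 - 18) = 22288 + 0/(-30) = 22288 - 1/30*0 = 22288 + 0 = 22288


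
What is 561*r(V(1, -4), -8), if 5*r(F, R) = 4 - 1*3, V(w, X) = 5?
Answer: 561/5 ≈ 112.20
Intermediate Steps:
r(F, R) = ⅕ (r(F, R) = (4 - 1*3)/5 = (4 - 3)/5 = (⅕)*1 = ⅕)
561*r(V(1, -4), -8) = 561*(⅕) = 561/5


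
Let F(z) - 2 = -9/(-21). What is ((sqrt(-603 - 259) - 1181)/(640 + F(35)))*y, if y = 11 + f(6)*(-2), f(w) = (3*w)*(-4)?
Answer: -1281385/4497 + 1085*I*sqrt(862)/4497 ≈ -284.94 + 7.0837*I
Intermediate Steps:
f(w) = -12*w
F(z) = 17/7 (F(z) = 2 - 9/(-21) = 2 - 9*(-1/21) = 2 + 3/7 = 17/7)
y = 155 (y = 11 - 12*6*(-2) = 11 - 72*(-2) = 11 + 144 = 155)
((sqrt(-603 - 259) - 1181)/(640 + F(35)))*y = ((sqrt(-603 - 259) - 1181)/(640 + 17/7))*155 = ((sqrt(-862) - 1181)/(4497/7))*155 = ((I*sqrt(862) - 1181)*(7/4497))*155 = ((-1181 + I*sqrt(862))*(7/4497))*155 = (-8267/4497 + 7*I*sqrt(862)/4497)*155 = -1281385/4497 + 1085*I*sqrt(862)/4497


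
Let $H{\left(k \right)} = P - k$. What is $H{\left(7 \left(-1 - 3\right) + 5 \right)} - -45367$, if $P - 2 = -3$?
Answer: $45389$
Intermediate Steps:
$P = -1$ ($P = 2 - 3 = -1$)
$H{\left(k \right)} = -1 - k$
$H{\left(7 \left(-1 - 3\right) + 5 \right)} - -45367 = \left(-1 - \left(7 \left(-1 - 3\right) + 5\right)\right) - -45367 = \left(-1 - \left(7 \left(-4\right) + 5\right)\right) + 45367 = \left(-1 - \left(-28 + 5\right)\right) + 45367 = \left(-1 - -23\right) + 45367 = \left(-1 + 23\right) + 45367 = 22 + 45367 = 45389$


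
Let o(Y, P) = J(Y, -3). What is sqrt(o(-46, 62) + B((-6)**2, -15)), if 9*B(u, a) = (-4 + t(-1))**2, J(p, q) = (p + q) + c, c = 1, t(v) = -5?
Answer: I*sqrt(39) ≈ 6.245*I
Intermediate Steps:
J(p, q) = 1 + p + q (J(p, q) = (p + q) + 1 = 1 + p + q)
B(u, a) = 9 (B(u, a) = (-4 - 5)**2/9 = (1/9)*(-9)**2 = (1/9)*81 = 9)
o(Y, P) = -2 + Y (o(Y, P) = 1 + Y - 3 = -2 + Y)
sqrt(o(-46, 62) + B((-6)**2, -15)) = sqrt((-2 - 46) + 9) = sqrt(-48 + 9) = sqrt(-39) = I*sqrt(39)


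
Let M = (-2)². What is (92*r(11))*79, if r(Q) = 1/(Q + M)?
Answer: 7268/15 ≈ 484.53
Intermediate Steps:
M = 4
r(Q) = 1/(4 + Q) (r(Q) = 1/(Q + 4) = 1/(4 + Q))
(92*r(11))*79 = (92/(4 + 11))*79 = (92/15)*79 = 7268/15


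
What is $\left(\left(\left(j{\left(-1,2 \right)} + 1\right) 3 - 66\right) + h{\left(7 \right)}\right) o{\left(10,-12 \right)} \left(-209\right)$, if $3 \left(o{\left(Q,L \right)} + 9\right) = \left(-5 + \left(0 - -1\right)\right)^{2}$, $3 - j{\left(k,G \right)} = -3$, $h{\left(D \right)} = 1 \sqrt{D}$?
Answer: $-34485 + \frac{2299 \sqrt{7}}{3} \approx -32457.0$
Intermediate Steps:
$h{\left(D \right)} = \sqrt{D}$
$j{\left(k,G \right)} = 6$ ($j{\left(k,G \right)} = 3 - -3 = 3 + 3 = 6$)
$o{\left(Q,L \right)} = - \frac{11}{3}$ ($o{\left(Q,L \right)} = -9 + \frac{\left(-5 + \left(0 - -1\right)\right)^{2}}{3} = -9 + \frac{\left(-5 + \left(0 + 1\right)\right)^{2}}{3} = -9 + \frac{\left(-5 + 1\right)^{2}}{3} = -9 + \frac{\left(-4\right)^{2}}{3} = -9 + \frac{1}{3} \cdot 16 = -9 + \frac{16}{3} = - \frac{11}{3}$)
$\left(\left(\left(j{\left(-1,2 \right)} + 1\right) 3 - 66\right) + h{\left(7 \right)}\right) o{\left(10,-12 \right)} \left(-209\right) = \left(\left(\left(6 + 1\right) 3 - 66\right) + \sqrt{7}\right) \left(- \frac{11}{3}\right) \left(-209\right) = \left(\left(7 \cdot 3 - 66\right) + \sqrt{7}\right) \left(- \frac{11}{3}\right) \left(-209\right) = \left(\left(21 - 66\right) + \sqrt{7}\right) \left(- \frac{11}{3}\right) \left(-209\right) = \left(-45 + \sqrt{7}\right) \left(- \frac{11}{3}\right) \left(-209\right) = \left(165 - \frac{11 \sqrt{7}}{3}\right) \left(-209\right) = -34485 + \frac{2299 \sqrt{7}}{3}$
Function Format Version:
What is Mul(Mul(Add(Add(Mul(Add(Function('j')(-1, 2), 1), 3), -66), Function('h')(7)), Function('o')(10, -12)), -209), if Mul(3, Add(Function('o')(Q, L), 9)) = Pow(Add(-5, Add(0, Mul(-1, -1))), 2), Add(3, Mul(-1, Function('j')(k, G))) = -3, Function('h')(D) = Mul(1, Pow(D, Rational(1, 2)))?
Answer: Add(-34485, Mul(Rational(2299, 3), Pow(7, Rational(1, 2)))) ≈ -32457.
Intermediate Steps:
Function('h')(D) = Pow(D, Rational(1, 2))
Function('j')(k, G) = 6 (Function('j')(k, G) = Add(3, Mul(-1, -3)) = Add(3, 3) = 6)
Function('o')(Q, L) = Rational(-11, 3) (Function('o')(Q, L) = Add(-9, Mul(Rational(1, 3), Pow(Add(-5, Add(0, Mul(-1, -1))), 2))) = Add(-9, Mul(Rational(1, 3), Pow(Add(-5, Add(0, 1)), 2))) = Add(-9, Mul(Rational(1, 3), Pow(Add(-5, 1), 2))) = Add(-9, Mul(Rational(1, 3), Pow(-4, 2))) = Add(-9, Mul(Rational(1, 3), 16)) = Add(-9, Rational(16, 3)) = Rational(-11, 3))
Mul(Mul(Add(Add(Mul(Add(Function('j')(-1, 2), 1), 3), -66), Function('h')(7)), Function('o')(10, -12)), -209) = Mul(Mul(Add(Add(Mul(Add(6, 1), 3), -66), Pow(7, Rational(1, 2))), Rational(-11, 3)), -209) = Mul(Mul(Add(Add(Mul(7, 3), -66), Pow(7, Rational(1, 2))), Rational(-11, 3)), -209) = Mul(Mul(Add(Add(21, -66), Pow(7, Rational(1, 2))), Rational(-11, 3)), -209) = Mul(Mul(Add(-45, Pow(7, Rational(1, 2))), Rational(-11, 3)), -209) = Mul(Add(165, Mul(Rational(-11, 3), Pow(7, Rational(1, 2)))), -209) = Add(-34485, Mul(Rational(2299, 3), Pow(7, Rational(1, 2))))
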